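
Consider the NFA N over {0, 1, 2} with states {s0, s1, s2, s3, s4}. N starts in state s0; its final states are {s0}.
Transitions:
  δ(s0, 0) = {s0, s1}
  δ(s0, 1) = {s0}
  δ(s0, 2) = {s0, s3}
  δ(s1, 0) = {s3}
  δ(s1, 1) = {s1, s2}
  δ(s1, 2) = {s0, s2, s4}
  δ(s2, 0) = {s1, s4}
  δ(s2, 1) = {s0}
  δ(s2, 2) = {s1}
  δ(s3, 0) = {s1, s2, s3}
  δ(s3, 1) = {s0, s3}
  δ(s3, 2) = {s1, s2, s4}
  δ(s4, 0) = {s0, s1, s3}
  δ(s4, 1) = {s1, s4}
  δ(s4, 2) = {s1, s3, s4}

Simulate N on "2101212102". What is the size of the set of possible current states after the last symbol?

Start: {s0}
read 2: {s0, s3}
read 1: {s0, s3}
read 0: {s0, s1, s2, s3}
read 1: {s0, s1, s2, s3}
read 2: {s0, s1, s2, s3, s4}
read 1: {s0, s1, s2, s3, s4}
read 2: {s0, s1, s2, s3, s4}
read 1: {s0, s1, s2, s3, s4}
read 0: {s0, s1, s2, s3, s4}
read 2: {s0, s1, s2, s3, s4}
Final reachable set {s0, s1, s2, s3, s4} has 5 states.

5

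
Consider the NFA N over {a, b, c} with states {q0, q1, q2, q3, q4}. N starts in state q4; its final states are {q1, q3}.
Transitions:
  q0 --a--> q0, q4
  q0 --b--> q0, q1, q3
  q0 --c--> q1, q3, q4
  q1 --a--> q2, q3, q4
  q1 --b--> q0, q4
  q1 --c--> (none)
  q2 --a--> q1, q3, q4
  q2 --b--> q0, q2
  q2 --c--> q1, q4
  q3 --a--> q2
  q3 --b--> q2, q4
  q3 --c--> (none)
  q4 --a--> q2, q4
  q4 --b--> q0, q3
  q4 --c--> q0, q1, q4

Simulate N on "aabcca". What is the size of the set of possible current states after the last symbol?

Start: {q4}
read a: {q2, q4}
read a: {q1, q2, q3, q4}
read b: {q0, q2, q3, q4}
read c: {q0, q1, q3, q4}
read c: {q0, q1, q3, q4}
read a: {q0, q2, q3, q4}
Final reachable set {q0, q2, q3, q4} has 4 states.

4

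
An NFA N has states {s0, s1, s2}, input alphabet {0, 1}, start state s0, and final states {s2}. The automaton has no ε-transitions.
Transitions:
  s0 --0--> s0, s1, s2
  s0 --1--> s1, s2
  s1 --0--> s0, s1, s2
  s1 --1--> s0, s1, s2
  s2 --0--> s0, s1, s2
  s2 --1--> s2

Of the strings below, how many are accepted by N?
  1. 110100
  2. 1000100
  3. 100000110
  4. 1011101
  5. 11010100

5

110100: accepted
1000100: accepted
100000110: accepted
1011101: accepted
11010100: accepted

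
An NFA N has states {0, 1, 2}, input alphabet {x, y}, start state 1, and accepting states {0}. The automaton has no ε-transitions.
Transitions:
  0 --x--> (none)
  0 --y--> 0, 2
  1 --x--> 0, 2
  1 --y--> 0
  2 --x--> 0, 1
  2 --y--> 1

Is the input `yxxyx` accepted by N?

Start: {1}
read y: {0}
read x: {}
The reachable set is empty and stays empty for the remaining 3 symbols.
Reachable ∩ accepting = {} — empty.

rejected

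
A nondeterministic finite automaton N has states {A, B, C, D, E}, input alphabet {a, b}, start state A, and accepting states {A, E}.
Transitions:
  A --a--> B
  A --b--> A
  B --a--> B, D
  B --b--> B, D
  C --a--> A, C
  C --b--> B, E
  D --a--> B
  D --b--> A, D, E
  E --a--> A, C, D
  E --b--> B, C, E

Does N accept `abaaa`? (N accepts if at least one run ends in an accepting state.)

Start: {A}
read a: {B}
read b: {B, D}
read a: {B, D}
read a: {B, D}
read a: {B, D}
Reachable ∩ accepting = {} — empty.

rejected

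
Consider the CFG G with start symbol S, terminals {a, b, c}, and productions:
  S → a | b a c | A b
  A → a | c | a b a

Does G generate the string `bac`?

S ⇒ bac

yes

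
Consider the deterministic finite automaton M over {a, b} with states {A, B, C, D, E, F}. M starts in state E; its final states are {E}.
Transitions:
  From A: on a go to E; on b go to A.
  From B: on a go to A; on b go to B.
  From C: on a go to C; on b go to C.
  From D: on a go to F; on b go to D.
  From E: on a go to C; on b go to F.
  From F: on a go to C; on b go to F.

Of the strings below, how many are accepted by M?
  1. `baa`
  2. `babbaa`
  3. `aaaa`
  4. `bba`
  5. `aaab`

`baa`: rejected
`babbaa`: rejected
`aaaa`: rejected
`bba`: rejected
`aaab`: rejected

0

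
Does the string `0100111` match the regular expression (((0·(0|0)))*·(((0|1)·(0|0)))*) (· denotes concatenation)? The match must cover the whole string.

no

No split of 0100111 into u·v has ((0·(0|0)))* matching u and (((0|1)·(0|0)))* matching v.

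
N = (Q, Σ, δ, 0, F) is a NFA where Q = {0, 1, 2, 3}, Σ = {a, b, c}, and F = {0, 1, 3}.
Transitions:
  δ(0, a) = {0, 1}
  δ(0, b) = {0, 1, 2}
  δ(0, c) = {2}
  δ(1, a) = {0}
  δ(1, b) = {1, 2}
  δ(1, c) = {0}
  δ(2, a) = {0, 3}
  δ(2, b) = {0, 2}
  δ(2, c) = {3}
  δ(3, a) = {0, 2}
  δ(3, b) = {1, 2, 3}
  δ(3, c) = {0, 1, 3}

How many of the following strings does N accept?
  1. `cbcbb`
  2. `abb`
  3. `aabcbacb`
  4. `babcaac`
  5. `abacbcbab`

`cbcbb`: accepted
`abb`: accepted
`aabcbacb`: accepted
`babcaac`: accepted
`abacbcbab`: accepted

5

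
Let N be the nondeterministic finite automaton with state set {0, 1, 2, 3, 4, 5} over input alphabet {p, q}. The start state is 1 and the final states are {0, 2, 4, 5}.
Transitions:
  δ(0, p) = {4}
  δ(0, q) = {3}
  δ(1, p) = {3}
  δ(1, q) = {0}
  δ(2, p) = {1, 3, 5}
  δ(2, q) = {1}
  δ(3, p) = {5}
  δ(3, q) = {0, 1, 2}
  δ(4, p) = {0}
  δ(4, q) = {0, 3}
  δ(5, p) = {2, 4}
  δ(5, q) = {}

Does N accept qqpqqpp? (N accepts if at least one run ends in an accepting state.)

rejected

Start: {1}
read q: {0}
read q: {3}
read p: {5}
read q: {}
The reachable set is empty and stays empty for the remaining 3 symbols.
Reachable ∩ accepting = {} — empty.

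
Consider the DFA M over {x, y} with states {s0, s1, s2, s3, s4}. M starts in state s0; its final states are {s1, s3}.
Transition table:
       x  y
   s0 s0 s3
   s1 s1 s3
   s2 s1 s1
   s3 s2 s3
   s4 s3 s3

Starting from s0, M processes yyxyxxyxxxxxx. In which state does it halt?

s0 --y--> s3
s3 --y--> s3
s3 --x--> s2
s2 --y--> s1
s1 --x--> s1
s1 --x--> s1
s1 --y--> s3
s3 --x--> s2
s2 --x--> s1
s1 --x--> s1
s1 --x--> s1
s1 --x--> s1
s1 --x--> s1

s1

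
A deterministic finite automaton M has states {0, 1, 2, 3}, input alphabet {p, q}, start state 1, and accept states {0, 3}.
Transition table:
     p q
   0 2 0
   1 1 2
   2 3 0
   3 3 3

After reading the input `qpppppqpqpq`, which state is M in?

3

1 --q--> 2
2 --p--> 3
3 --p--> 3
3 --p--> 3
3 --p--> 3
3 --p--> 3
3 --q--> 3
3 --p--> 3
3 --q--> 3
3 --p--> 3
3 --q--> 3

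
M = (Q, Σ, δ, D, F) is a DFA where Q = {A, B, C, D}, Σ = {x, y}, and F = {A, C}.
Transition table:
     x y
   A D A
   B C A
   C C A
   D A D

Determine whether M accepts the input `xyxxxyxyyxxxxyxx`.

accepted

D --x--> A
A --y--> A
A --x--> D
D --x--> A
A --x--> D
D --y--> D
D --x--> A
A --y--> A
A --y--> A
A --x--> D
D --x--> A
A --x--> D
D --x--> A
A --y--> A
A --x--> D
D --x--> A
End in state A, which is an accepting state.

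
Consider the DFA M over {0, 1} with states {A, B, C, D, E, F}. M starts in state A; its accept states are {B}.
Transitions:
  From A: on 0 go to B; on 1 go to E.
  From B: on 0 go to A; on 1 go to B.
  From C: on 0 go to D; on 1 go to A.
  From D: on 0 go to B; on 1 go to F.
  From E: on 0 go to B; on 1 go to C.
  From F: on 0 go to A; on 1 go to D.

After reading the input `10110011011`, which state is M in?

A --1--> E
E --0--> B
B --1--> B
B --1--> B
B --0--> A
A --0--> B
B --1--> B
B --1--> B
B --0--> A
A --1--> E
E --1--> C

C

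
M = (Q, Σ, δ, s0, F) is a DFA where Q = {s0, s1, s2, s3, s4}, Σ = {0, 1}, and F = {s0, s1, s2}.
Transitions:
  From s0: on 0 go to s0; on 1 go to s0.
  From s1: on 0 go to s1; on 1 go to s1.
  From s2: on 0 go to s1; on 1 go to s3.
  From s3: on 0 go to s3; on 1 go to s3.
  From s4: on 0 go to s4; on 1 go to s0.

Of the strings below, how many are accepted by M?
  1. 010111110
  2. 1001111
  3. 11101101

010111110: accepted
1001111: accepted
11101101: accepted

3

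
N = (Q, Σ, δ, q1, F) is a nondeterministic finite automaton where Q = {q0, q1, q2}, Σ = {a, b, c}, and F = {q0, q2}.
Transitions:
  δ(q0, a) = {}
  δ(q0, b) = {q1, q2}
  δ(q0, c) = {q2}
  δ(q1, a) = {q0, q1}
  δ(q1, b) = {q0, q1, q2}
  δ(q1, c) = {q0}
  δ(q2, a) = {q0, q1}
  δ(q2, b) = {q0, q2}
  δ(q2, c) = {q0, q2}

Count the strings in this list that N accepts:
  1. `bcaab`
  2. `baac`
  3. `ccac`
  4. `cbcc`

4

`bcaab`: accepted
`baac`: accepted
`ccac`: accepted
`cbcc`: accepted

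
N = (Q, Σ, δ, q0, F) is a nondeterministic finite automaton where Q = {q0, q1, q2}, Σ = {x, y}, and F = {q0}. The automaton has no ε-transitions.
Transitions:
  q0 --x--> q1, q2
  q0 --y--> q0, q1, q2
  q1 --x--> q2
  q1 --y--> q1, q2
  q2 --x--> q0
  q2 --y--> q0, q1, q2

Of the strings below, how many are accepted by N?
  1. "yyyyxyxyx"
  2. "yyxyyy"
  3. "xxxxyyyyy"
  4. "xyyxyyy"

"yyyyxyxyx": accepted
"yyxyyy": accepted
"xxxxyyyyy": accepted
"xyyxyyy": accepted

4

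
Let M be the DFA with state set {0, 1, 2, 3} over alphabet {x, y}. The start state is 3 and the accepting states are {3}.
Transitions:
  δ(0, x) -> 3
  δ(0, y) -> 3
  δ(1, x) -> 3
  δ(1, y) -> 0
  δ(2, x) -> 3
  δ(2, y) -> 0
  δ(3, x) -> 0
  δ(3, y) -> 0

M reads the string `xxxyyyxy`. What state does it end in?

3 --x--> 0
0 --x--> 3
3 --x--> 0
0 --y--> 3
3 --y--> 0
0 --y--> 3
3 --x--> 0
0 --y--> 3

3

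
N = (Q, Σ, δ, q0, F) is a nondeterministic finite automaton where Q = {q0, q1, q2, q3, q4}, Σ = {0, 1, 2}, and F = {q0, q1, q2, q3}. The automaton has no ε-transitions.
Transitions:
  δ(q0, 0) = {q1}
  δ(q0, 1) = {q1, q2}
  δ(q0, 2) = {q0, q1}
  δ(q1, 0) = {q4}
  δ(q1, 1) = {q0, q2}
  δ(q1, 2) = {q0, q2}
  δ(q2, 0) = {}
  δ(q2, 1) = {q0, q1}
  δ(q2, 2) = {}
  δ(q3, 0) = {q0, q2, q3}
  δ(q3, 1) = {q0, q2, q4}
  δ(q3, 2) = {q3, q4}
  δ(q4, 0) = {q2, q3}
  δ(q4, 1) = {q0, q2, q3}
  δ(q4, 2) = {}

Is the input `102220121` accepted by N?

rejected

Start: {q0}
read 1: {q1, q2}
read 0: {q4}
read 2: {}
The reachable set is empty and stays empty for the remaining 6 symbols.
Reachable ∩ accepting = {} — empty.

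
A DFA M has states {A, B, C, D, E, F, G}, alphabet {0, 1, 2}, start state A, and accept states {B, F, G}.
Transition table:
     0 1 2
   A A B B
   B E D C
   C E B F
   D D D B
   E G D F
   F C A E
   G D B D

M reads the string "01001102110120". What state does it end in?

A --0--> A
A --1--> B
B --0--> E
E --0--> G
G --1--> B
B --1--> D
D --0--> D
D --2--> B
B --1--> D
D --1--> D
D --0--> D
D --1--> D
D --2--> B
B --0--> E

E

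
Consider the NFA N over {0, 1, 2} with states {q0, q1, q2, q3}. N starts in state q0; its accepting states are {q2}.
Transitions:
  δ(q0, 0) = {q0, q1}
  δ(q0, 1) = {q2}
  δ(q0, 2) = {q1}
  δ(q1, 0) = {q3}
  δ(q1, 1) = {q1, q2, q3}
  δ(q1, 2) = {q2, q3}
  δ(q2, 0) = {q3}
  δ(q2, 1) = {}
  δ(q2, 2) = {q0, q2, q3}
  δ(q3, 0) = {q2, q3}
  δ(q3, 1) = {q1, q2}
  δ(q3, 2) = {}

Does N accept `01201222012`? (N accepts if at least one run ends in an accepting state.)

accepted

Start: {q0}
read 0: {q0, q1}
read 1: {q1, q2, q3}
read 2: {q0, q2, q3}
read 0: {q0, q1, q2, q3}
read 1: {q1, q2, q3}
read 2: {q0, q2, q3}
read 2: {q0, q1, q2, q3}
read 2: {q0, q1, q2, q3}
read 0: {q0, q1, q2, q3}
read 1: {q1, q2, q3}
read 2: {q0, q2, q3}
Reachable ∩ accepting = {q2} — nonempty.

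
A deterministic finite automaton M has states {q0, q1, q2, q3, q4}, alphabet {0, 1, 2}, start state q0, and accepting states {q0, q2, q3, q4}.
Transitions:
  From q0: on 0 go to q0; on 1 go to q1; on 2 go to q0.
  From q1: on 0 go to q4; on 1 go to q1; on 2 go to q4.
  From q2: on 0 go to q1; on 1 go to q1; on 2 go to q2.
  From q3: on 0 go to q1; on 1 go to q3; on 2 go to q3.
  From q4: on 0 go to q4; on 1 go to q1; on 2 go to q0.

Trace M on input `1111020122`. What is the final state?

q0

q0 --1--> q1
q1 --1--> q1
q1 --1--> q1
q1 --1--> q1
q1 --0--> q4
q4 --2--> q0
q0 --0--> q0
q0 --1--> q1
q1 --2--> q4
q4 --2--> q0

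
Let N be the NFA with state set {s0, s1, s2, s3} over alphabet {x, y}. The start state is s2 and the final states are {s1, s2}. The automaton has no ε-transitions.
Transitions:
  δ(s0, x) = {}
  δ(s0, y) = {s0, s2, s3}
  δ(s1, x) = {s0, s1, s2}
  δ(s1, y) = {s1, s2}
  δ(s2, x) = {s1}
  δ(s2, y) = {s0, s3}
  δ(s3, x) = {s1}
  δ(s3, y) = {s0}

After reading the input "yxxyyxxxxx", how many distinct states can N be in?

3

Start: {s2}
read y: {s0, s3}
read x: {s1}
read x: {s0, s1, s2}
read y: {s0, s1, s2, s3}
read y: {s0, s1, s2, s3}
read x: {s0, s1, s2}
read x: {s0, s1, s2}
read x: {s0, s1, s2}
read x: {s0, s1, s2}
read x: {s0, s1, s2}
Final reachable set {s0, s1, s2} has 3 states.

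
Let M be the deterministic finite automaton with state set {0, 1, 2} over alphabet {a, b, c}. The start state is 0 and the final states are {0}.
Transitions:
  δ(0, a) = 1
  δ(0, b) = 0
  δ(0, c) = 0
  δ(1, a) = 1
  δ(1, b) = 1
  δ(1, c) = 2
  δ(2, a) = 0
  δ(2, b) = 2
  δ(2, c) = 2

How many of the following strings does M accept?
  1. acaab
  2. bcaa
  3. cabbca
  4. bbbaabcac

acaab: rejected
bcaa: rejected
cabbca: accepted
bbbaabcac: accepted

2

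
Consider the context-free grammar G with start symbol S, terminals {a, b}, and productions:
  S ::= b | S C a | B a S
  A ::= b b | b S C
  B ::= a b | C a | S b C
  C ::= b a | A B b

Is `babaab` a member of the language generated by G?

no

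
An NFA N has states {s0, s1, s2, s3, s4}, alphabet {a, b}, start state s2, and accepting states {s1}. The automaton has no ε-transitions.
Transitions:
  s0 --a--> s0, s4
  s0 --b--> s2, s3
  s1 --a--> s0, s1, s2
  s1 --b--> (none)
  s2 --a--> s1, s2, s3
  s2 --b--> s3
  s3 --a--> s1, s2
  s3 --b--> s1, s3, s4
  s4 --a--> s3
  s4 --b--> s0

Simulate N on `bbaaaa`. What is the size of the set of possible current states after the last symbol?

5

Start: {s2}
read b: {s3}
read b: {s1, s3, s4}
read a: {s0, s1, s2, s3}
read a: {s0, s1, s2, s3, s4}
read a: {s0, s1, s2, s3, s4}
read a: {s0, s1, s2, s3, s4}
Final reachable set {s0, s1, s2, s3, s4} has 5 states.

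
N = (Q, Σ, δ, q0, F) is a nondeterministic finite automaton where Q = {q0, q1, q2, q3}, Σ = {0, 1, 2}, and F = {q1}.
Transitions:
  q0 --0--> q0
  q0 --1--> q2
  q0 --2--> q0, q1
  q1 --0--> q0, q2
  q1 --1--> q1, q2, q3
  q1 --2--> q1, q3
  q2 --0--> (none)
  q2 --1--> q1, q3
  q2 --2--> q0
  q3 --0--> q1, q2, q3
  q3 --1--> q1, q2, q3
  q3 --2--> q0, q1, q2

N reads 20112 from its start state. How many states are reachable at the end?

Start: {q0}
read 2: {q0, q1}
read 0: {q0, q2}
read 1: {q1, q2, q3}
read 1: {q1, q2, q3}
read 2: {q0, q1, q2, q3}
Final reachable set {q0, q1, q2, q3} has 4 states.

4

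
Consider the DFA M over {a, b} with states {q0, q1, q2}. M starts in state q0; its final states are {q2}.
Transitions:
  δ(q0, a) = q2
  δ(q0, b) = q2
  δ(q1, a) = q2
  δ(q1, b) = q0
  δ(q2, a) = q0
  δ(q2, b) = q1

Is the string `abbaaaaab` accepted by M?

q0 --a--> q2
q2 --b--> q1
q1 --b--> q0
q0 --a--> q2
q2 --a--> q0
q0 --a--> q2
q2 --a--> q0
q0 --a--> q2
q2 --b--> q1
End in state q1, which is not an accepting state.

rejected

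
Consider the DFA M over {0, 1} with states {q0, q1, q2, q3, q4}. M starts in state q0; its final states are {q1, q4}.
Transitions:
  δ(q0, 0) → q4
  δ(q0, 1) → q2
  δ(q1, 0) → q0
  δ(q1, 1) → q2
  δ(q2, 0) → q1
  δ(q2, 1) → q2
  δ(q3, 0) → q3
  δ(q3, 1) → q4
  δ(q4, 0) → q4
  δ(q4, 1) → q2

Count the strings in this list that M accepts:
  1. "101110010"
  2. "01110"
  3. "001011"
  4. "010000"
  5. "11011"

"101110010": accepted
"01110": accepted
"001011": rejected
"010000": accepted
"11011": rejected

3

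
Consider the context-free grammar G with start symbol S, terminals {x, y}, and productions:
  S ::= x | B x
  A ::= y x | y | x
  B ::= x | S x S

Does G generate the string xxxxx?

S ⇒ Bx ⇒ SxSx ⇒ BxxSx ⇒ xxxSx ⇒ xxxxx

yes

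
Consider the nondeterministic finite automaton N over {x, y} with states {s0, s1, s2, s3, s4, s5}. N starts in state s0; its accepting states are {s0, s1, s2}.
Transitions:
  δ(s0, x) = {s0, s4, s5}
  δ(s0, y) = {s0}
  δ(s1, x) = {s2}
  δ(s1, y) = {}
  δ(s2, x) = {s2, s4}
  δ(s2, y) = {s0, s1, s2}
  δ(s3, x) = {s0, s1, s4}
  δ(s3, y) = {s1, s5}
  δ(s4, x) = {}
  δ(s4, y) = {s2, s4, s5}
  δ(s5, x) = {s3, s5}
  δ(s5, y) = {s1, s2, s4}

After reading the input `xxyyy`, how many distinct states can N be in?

5

Start: {s0}
read x: {s0, s4, s5}
read x: {s0, s3, s4, s5}
read y: {s0, s1, s2, s4, s5}
read y: {s0, s1, s2, s4, s5}
read y: {s0, s1, s2, s4, s5}
Final reachable set {s0, s1, s2, s4, s5} has 5 states.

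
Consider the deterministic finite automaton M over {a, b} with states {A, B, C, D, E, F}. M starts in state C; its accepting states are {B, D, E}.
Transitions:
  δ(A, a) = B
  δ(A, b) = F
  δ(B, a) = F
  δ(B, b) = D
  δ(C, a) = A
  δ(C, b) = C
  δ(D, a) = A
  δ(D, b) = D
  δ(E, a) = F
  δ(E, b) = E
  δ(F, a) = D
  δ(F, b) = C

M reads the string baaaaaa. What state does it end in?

C --b--> C
C --a--> A
A --a--> B
B --a--> F
F --a--> D
D --a--> A
A --a--> B

B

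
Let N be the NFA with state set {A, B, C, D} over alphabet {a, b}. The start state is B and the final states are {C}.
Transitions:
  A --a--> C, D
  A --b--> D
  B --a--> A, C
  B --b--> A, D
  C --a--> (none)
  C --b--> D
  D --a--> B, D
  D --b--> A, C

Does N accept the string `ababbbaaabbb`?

accepted

Start: {B}
read a: {A, C}
read b: {D}
read a: {B, D}
read b: {A, C, D}
read b: {A, C, D}
read b: {A, C, D}
read a: {B, C, D}
read a: {A, B, C, D}
read a: {A, B, C, D}
read b: {A, C, D}
read b: {A, C, D}
read b: {A, C, D}
Reachable ∩ accepting = {C} — nonempty.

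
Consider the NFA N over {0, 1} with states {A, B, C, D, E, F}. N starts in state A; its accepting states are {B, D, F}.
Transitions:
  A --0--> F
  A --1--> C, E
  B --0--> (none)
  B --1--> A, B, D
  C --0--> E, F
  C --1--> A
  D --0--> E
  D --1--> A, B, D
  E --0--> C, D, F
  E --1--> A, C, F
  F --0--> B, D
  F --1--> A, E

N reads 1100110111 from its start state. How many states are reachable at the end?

6

Start: {A}
read 1: {C, E}
read 1: {A, C, F}
read 0: {B, D, E, F}
read 0: {B, C, D, E, F}
read 1: {A, B, C, D, E, F}
read 1: {A, B, C, D, E, F}
read 0: {B, C, D, E, F}
read 1: {A, B, C, D, E, F}
read 1: {A, B, C, D, E, F}
read 1: {A, B, C, D, E, F}
Final reachable set {A, B, C, D, E, F} has 6 states.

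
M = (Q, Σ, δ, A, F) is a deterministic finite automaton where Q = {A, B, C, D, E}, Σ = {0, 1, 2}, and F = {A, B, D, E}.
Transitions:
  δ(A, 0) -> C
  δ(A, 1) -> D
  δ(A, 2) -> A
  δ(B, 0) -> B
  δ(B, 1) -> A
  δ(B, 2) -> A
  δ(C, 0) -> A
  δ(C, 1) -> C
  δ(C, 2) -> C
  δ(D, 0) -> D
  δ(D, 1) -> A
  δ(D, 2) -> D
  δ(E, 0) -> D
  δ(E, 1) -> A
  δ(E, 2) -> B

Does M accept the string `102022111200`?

A --1--> D
D --0--> D
D --2--> D
D --0--> D
D --2--> D
D --2--> D
D --1--> A
A --1--> D
D --1--> A
A --2--> A
A --0--> C
C --0--> A
End in state A, which is an accepting state.

accepted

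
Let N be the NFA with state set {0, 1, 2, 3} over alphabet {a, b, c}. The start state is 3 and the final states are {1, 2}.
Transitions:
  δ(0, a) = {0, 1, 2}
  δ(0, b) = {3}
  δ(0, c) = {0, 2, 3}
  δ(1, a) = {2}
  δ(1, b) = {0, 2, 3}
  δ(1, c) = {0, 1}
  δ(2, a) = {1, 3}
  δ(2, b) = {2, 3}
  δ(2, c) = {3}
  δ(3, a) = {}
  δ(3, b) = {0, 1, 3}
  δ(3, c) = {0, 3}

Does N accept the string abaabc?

Start: {3}
read a: {}
The reachable set is empty and stays empty for the remaining 5 symbols.
Reachable ∩ accepting = {} — empty.

rejected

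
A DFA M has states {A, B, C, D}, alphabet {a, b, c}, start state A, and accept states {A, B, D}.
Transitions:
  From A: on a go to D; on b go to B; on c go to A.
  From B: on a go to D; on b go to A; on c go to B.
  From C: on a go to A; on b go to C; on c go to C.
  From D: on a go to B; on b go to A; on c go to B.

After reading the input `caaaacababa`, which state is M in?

D

A --c--> A
A --a--> D
D --a--> B
B --a--> D
D --a--> B
B --c--> B
B --a--> D
D --b--> A
A --a--> D
D --b--> A
A --a--> D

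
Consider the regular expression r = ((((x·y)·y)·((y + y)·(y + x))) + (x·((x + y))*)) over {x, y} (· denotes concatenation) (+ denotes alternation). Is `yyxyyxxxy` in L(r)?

Neither (((x·y)·y)·((y+y)·(y+x))) nor (x·((x+y))*) matches yyxyyxxxy.

no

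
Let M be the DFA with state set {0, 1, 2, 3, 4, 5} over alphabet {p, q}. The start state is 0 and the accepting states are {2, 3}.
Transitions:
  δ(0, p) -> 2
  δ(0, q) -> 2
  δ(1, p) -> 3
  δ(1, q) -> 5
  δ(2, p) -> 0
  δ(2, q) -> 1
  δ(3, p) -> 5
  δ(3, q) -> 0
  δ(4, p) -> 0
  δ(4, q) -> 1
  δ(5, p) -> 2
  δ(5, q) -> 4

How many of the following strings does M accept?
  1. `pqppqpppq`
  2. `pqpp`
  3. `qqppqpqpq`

2

`pqppqpppq`: accepted
`pqpp`: rejected
`qqppqpqpq`: accepted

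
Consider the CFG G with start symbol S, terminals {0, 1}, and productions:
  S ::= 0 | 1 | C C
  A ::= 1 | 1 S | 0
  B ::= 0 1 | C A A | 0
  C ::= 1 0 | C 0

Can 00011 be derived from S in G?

no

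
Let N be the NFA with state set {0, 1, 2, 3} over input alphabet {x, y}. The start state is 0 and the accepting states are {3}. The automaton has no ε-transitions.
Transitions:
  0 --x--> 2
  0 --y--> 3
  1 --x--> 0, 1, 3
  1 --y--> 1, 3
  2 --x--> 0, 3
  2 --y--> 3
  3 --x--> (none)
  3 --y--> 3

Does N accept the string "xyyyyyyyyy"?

accepted

Start: {0}
read x: {2}
read y: {3}
read y: {3}
read y: {3}
read y: {3}
read y: {3}
read y: {3}
read y: {3}
read y: {3}
read y: {3}
Reachable ∩ accepting = {3} — nonempty.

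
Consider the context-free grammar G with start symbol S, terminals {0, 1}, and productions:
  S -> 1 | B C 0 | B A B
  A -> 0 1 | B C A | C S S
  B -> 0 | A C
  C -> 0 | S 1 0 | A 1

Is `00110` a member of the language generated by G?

S ⇒ BC0 ⇒ 0C0 ⇒ 0A10 ⇒ 00110

yes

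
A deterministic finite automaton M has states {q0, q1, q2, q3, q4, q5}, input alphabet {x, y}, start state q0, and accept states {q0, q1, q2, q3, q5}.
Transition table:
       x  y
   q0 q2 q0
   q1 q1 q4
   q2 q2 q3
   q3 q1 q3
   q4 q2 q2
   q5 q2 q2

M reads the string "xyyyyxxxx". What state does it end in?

q1

q0 --x--> q2
q2 --y--> q3
q3 --y--> q3
q3 --y--> q3
q3 --y--> q3
q3 --x--> q1
q1 --x--> q1
q1 --x--> q1
q1 --x--> q1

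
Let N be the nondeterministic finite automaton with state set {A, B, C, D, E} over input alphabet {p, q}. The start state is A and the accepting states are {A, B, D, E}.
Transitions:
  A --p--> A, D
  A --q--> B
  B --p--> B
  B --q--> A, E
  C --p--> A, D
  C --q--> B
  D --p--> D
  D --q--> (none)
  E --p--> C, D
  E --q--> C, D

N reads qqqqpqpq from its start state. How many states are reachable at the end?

Start: {A}
read q: {B}
read q: {A, E}
read q: {B, C, D}
read q: {A, B, E}
read p: {A, B, C, D}
read q: {A, B, E}
read p: {A, B, C, D}
read q: {A, B, E}
Final reachable set {A, B, E} has 3 states.

3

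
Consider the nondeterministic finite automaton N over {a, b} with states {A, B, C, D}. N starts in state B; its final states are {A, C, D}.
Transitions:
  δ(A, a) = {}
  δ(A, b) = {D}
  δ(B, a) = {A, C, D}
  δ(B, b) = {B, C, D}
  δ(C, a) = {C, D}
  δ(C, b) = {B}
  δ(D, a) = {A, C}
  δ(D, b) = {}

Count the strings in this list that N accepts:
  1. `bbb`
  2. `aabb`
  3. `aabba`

3

`bbb`: accepted
`aabb`: accepted
`aabba`: accepted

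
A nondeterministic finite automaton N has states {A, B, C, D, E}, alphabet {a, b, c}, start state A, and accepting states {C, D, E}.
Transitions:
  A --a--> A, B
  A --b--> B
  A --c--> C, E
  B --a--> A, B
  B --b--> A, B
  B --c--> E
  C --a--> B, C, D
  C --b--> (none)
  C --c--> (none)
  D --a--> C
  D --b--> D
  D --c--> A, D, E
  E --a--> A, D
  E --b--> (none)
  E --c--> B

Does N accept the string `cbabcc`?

rejected

Start: {A}
read c: {C, E}
read b: {}
The reachable set is empty and stays empty for the remaining 4 symbols.
Reachable ∩ accepting = {} — empty.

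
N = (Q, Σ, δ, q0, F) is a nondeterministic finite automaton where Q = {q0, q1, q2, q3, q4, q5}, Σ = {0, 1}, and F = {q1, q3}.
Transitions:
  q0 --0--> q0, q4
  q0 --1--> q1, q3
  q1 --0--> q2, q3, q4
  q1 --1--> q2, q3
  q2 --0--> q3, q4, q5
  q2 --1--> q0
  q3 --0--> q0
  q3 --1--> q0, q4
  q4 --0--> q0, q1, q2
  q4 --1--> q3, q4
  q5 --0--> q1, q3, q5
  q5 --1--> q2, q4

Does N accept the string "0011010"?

Start: {q0}
read 0: {q0, q4}
read 0: {q0, q1, q2, q4}
read 1: {q0, q1, q2, q3, q4}
read 1: {q0, q1, q2, q3, q4}
read 0: {q0, q1, q2, q3, q4, q5}
read 1: {q0, q1, q2, q3, q4}
read 0: {q0, q1, q2, q3, q4, q5}
Reachable ∩ accepting = {q1, q3} — nonempty.

accepted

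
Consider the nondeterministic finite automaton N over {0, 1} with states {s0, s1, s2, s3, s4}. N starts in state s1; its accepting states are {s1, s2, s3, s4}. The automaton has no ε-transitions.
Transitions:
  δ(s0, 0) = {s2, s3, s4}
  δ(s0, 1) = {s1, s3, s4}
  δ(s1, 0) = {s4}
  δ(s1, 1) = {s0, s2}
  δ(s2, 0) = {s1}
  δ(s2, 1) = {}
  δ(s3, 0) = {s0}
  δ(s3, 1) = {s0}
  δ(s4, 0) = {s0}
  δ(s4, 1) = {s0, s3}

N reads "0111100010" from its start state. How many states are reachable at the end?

Start: {s1}
read 0: {s4}
read 1: {s0, s3}
read 1: {s0, s1, s3, s4}
read 1: {s0, s1, s2, s3, s4}
read 1: {s0, s1, s2, s3, s4}
read 0: {s0, s1, s2, s3, s4}
read 0: {s0, s1, s2, s3, s4}
read 0: {s0, s1, s2, s3, s4}
read 1: {s0, s1, s2, s3, s4}
read 0: {s0, s1, s2, s3, s4}
Final reachable set {s0, s1, s2, s3, s4} has 5 states.

5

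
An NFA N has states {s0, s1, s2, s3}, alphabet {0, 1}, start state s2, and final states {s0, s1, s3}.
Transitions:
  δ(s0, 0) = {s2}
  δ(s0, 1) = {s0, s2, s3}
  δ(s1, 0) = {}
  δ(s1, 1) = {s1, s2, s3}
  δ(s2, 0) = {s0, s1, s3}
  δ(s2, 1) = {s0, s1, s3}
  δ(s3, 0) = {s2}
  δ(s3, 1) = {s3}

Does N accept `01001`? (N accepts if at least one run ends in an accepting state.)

accepted

Start: {s2}
read 0: {s0, s1, s3}
read 1: {s0, s1, s2, s3}
read 0: {s0, s1, s2, s3}
read 0: {s0, s1, s2, s3}
read 1: {s0, s1, s2, s3}
Reachable ∩ accepting = {s0, s1, s3} — nonempty.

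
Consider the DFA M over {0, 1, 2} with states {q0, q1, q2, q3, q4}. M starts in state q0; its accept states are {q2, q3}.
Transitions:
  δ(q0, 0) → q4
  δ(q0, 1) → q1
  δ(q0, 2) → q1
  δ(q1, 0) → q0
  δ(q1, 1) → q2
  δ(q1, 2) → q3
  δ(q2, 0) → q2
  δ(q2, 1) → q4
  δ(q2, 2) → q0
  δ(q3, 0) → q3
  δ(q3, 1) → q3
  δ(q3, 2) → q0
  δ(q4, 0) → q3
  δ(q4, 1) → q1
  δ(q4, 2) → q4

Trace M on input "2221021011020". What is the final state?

q0 --2--> q1
q1 --2--> q3
q3 --2--> q0
q0 --1--> q1
q1 --0--> q0
q0 --2--> q1
q1 --1--> q2
q2 --0--> q2
q2 --1--> q4
q4 --1--> q1
q1 --0--> q0
q0 --2--> q1
q1 --0--> q0

q0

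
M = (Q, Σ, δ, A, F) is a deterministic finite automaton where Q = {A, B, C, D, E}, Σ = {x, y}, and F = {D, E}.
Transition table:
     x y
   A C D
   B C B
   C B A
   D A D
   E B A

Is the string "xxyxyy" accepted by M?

A --x--> C
C --x--> B
B --y--> B
B --x--> C
C --y--> A
A --y--> D
End in state D, which is an accepting state.

accepted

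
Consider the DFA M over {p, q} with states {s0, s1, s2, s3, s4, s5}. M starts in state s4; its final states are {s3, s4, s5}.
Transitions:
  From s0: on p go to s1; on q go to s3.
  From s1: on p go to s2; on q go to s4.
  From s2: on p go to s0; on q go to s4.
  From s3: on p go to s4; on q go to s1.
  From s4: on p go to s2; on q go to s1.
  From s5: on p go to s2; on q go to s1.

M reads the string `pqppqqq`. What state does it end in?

s4 --p--> s2
s2 --q--> s4
s4 --p--> s2
s2 --p--> s0
s0 --q--> s3
s3 --q--> s1
s1 --q--> s4

s4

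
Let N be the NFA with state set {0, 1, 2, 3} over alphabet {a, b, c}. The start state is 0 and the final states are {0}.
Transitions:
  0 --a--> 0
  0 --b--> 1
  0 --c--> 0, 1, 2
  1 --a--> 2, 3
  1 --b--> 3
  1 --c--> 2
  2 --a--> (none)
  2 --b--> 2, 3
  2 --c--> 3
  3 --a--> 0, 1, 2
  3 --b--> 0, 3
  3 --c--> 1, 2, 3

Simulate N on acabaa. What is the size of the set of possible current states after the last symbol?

4

Start: {0}
read a: {0}
read c: {0, 1, 2}
read a: {0, 2, 3}
read b: {0, 1, 2, 3}
read a: {0, 1, 2, 3}
read a: {0, 1, 2, 3}
Final reachable set {0, 1, 2, 3} has 4 states.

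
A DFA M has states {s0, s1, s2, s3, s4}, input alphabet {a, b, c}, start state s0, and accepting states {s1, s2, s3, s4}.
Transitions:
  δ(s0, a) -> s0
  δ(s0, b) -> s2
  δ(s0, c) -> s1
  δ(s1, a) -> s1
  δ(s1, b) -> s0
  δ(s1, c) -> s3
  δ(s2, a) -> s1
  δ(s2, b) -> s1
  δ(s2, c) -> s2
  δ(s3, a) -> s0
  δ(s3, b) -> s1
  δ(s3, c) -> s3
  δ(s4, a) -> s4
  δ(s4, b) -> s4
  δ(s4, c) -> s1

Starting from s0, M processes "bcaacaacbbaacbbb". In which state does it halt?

s2

s0 --b--> s2
s2 --c--> s2
s2 --a--> s1
s1 --a--> s1
s1 --c--> s3
s3 --a--> s0
s0 --a--> s0
s0 --c--> s1
s1 --b--> s0
s0 --b--> s2
s2 --a--> s1
s1 --a--> s1
s1 --c--> s3
s3 --b--> s1
s1 --b--> s0
s0 --b--> s2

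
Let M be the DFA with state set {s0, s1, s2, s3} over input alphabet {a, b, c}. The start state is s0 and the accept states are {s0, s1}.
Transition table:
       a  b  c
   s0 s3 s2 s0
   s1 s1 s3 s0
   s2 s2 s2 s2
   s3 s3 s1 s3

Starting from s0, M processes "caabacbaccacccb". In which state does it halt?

s0 --c--> s0
s0 --a--> s3
s3 --a--> s3
s3 --b--> s1
s1 --a--> s1
s1 --c--> s0
s0 --b--> s2
s2 --a--> s2
s2 --c--> s2
s2 --c--> s2
s2 --a--> s2
s2 --c--> s2
s2 --c--> s2
s2 --c--> s2
s2 --b--> s2

s2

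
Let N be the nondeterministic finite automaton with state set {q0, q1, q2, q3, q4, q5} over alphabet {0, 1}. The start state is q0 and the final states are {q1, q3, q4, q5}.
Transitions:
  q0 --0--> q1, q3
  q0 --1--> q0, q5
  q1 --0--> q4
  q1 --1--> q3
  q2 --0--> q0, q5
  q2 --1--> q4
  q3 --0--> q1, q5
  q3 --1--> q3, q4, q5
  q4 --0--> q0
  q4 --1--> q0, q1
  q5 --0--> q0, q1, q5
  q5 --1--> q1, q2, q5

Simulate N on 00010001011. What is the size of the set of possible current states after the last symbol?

6

Start: {q0}
read 0: {q1, q3}
read 0: {q1, q4, q5}
read 0: {q0, q1, q4, q5}
read 1: {q0, q1, q2, q3, q5}
read 0: {q0, q1, q3, q4, q5}
read 0: {q0, q1, q3, q4, q5}
read 0: {q0, q1, q3, q4, q5}
read 1: {q0, q1, q2, q3, q4, q5}
read 0: {q0, q1, q3, q4, q5}
read 1: {q0, q1, q2, q3, q4, q5}
read 1: {q0, q1, q2, q3, q4, q5}
Final reachable set {q0, q1, q2, q3, q4, q5} has 6 states.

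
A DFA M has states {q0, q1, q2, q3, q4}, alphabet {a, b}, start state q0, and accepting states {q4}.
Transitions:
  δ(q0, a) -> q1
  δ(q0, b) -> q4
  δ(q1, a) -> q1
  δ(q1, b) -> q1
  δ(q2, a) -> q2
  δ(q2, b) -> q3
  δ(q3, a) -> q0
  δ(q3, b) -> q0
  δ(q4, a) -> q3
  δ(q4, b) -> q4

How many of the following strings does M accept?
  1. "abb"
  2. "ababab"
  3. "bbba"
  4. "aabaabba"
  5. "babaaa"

"abb": rejected
"ababab": rejected
"bbba": rejected
"aabaabba": rejected
"babaaa": rejected

0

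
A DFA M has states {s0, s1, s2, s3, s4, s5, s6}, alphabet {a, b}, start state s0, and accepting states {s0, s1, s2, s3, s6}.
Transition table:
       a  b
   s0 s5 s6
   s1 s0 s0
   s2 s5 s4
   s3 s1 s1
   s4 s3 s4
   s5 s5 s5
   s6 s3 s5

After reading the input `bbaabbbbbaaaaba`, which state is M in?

s0 --b--> s6
s6 --b--> s5
s5 --a--> s5
s5 --a--> s5
s5 --b--> s5
s5 --b--> s5
s5 --b--> s5
s5 --b--> s5
s5 --b--> s5
s5 --a--> s5
s5 --a--> s5
s5 --a--> s5
s5 --a--> s5
s5 --b--> s5
s5 --a--> s5

s5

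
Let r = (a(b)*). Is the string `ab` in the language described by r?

yes

Split as a·b: a matches a and (b)* matches b.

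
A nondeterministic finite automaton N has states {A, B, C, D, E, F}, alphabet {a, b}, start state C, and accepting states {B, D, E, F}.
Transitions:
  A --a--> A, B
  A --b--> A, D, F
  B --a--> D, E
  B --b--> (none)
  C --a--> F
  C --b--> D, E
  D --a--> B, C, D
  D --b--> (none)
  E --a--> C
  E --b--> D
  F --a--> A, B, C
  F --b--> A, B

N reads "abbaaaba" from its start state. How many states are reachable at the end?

5

Start: {C}
read a: {F}
read b: {A, B}
read b: {A, D, F}
read a: {A, B, C, D}
read a: {A, B, C, D, E, F}
read a: {A, B, C, D, E, F}
read b: {A, B, D, E, F}
read a: {A, B, C, D, E}
Final reachable set {A, B, C, D, E} has 5 states.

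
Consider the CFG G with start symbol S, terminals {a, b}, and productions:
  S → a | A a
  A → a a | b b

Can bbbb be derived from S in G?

no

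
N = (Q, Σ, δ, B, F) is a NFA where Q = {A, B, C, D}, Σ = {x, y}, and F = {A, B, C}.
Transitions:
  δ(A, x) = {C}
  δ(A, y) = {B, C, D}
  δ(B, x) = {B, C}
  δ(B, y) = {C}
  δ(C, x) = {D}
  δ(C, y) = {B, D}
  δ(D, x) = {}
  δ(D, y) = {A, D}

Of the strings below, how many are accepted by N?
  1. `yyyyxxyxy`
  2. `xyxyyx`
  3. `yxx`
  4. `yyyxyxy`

3

`yyyyxxyxy`: accepted
`xyxyyx`: accepted
`yxx`: rejected
`yyyxyxy`: accepted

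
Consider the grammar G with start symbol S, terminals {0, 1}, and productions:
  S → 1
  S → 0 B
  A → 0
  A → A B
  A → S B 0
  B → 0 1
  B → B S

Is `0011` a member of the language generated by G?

S ⇒ 0B ⇒ 0BS ⇒ 001S ⇒ 0011

yes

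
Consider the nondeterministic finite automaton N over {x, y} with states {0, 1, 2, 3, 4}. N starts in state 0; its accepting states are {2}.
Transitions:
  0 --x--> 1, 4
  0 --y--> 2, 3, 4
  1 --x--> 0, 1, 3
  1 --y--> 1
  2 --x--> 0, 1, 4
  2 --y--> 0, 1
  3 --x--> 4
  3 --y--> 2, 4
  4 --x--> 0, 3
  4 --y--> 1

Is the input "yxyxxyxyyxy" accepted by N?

accepted

Start: {0}
read y: {2, 3, 4}
read x: {0, 1, 3, 4}
read y: {1, 2, 3, 4}
read x: {0, 1, 3, 4}
read x: {0, 1, 3, 4}
read y: {1, 2, 3, 4}
read x: {0, 1, 3, 4}
read y: {1, 2, 3, 4}
read y: {0, 1, 2, 4}
read x: {0, 1, 3, 4}
read y: {1, 2, 3, 4}
Reachable ∩ accepting = {2} — nonempty.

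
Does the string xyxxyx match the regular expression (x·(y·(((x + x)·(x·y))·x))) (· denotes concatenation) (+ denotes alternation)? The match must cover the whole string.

yes

Split as x·yxxyx: x matches x and (y·(((x+x)·(x·y))·x)) matches yxxyx.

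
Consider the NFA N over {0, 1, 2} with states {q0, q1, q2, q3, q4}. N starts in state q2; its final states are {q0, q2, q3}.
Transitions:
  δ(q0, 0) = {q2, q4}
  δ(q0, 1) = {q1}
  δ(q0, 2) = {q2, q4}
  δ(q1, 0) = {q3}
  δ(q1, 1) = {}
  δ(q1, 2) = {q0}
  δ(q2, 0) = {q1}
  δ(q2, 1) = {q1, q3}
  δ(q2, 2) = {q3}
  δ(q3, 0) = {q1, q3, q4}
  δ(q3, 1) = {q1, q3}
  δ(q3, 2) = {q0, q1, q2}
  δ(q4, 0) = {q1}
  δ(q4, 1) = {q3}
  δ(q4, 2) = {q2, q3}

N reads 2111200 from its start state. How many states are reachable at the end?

Start: {q2}
read 2: {q3}
read 1: {q1, q3}
read 1: {q1, q3}
read 1: {q1, q3}
read 2: {q0, q1, q2}
read 0: {q1, q2, q3, q4}
read 0: {q1, q3, q4}
Final reachable set {q1, q3, q4} has 3 states.

3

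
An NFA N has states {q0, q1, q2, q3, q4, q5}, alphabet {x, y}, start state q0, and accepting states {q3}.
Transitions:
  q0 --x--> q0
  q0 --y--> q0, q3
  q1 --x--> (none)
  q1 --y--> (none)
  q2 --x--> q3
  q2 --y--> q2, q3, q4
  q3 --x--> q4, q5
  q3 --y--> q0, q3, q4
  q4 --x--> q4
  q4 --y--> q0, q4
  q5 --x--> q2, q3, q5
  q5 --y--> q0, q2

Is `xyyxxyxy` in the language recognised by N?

accepted

Start: {q0}
read x: {q0}
read y: {q0, q3}
read y: {q0, q3, q4}
read x: {q0, q4, q5}
read x: {q0, q2, q3, q4, q5}
read y: {q0, q2, q3, q4}
read x: {q0, q3, q4, q5}
read y: {q0, q2, q3, q4}
Reachable ∩ accepting = {q3} — nonempty.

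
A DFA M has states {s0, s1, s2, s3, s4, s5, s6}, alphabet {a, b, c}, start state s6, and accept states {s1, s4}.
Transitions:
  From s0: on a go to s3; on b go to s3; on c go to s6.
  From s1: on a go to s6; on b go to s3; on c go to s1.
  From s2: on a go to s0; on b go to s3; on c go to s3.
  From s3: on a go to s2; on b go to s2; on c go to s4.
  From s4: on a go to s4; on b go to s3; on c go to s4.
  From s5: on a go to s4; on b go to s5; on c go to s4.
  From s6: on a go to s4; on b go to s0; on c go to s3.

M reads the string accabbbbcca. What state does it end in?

s6 --a--> s4
s4 --c--> s4
s4 --c--> s4
s4 --a--> s4
s4 --b--> s3
s3 --b--> s2
s2 --b--> s3
s3 --b--> s2
s2 --c--> s3
s3 --c--> s4
s4 --a--> s4

s4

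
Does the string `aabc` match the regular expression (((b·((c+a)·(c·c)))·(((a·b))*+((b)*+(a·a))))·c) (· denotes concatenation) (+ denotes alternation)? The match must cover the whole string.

no

No split of aabc into u·v has ((b·((c+a)·(c·c)))·(((a·b))*+((b)*+(a·a)))) matching u and c matching v.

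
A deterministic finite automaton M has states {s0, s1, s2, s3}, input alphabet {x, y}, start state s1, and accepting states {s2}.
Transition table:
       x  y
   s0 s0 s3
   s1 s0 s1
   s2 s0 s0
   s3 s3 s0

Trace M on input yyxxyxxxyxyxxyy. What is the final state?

s3

s1 --y--> s1
s1 --y--> s1
s1 --x--> s0
s0 --x--> s0
s0 --y--> s3
s3 --x--> s3
s3 --x--> s3
s3 --x--> s3
s3 --y--> s0
s0 --x--> s0
s0 --y--> s3
s3 --x--> s3
s3 --x--> s3
s3 --y--> s0
s0 --y--> s3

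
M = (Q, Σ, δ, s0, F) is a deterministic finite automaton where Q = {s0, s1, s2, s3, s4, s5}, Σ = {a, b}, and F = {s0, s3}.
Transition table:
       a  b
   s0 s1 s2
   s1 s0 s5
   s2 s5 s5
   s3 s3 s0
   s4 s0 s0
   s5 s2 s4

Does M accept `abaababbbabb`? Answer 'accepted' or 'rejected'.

rejected

s0 --a--> s1
s1 --b--> s5
s5 --a--> s2
s2 --a--> s5
s5 --b--> s4
s4 --a--> s0
s0 --b--> s2
s2 --b--> s5
s5 --b--> s4
s4 --a--> s0
s0 --b--> s2
s2 --b--> s5
End in state s5, which is not an accepting state.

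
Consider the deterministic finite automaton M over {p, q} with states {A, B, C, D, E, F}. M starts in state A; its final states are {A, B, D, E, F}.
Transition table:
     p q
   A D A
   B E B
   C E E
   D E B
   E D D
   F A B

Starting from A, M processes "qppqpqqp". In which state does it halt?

E

A --q--> A
A --p--> D
D --p--> E
E --q--> D
D --p--> E
E --q--> D
D --q--> B
B --p--> E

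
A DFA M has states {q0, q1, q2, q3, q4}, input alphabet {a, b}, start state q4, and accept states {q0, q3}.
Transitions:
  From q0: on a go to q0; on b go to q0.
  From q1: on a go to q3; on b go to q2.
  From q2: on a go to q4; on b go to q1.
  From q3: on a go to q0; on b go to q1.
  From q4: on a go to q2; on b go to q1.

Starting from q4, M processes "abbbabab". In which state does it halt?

q4 --a--> q2
q2 --b--> q1
q1 --b--> q2
q2 --b--> q1
q1 --a--> q3
q3 --b--> q1
q1 --a--> q3
q3 --b--> q1

q1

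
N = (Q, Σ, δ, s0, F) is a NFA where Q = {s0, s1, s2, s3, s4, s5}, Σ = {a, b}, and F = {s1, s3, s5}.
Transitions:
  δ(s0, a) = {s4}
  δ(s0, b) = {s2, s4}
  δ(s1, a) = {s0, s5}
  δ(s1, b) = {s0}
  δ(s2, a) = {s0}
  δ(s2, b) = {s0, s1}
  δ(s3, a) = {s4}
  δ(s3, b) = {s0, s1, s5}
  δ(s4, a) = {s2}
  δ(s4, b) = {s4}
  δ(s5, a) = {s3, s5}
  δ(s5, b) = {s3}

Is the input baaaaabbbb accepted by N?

accepted

Start: {s0}
read b: {s2, s4}
read a: {s0, s2}
read a: {s0, s4}
read a: {s2, s4}
read a: {s0, s2}
read a: {s0, s4}
read b: {s2, s4}
read b: {s0, s1, s4}
read b: {s0, s2, s4}
read b: {s0, s1, s2, s4}
Reachable ∩ accepting = {s1} — nonempty.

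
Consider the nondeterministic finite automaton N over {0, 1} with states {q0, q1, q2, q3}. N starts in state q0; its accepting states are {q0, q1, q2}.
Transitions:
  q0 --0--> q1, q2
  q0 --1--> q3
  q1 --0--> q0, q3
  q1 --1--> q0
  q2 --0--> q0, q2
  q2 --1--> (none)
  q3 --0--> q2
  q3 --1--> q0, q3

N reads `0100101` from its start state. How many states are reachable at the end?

Start: {q0}
read 0: {q1, q2}
read 1: {q0}
read 0: {q1, q2}
read 0: {q0, q2, q3}
read 1: {q0, q3}
read 0: {q1, q2}
read 1: {q0}
Final reachable set {q0} has 1 state.

1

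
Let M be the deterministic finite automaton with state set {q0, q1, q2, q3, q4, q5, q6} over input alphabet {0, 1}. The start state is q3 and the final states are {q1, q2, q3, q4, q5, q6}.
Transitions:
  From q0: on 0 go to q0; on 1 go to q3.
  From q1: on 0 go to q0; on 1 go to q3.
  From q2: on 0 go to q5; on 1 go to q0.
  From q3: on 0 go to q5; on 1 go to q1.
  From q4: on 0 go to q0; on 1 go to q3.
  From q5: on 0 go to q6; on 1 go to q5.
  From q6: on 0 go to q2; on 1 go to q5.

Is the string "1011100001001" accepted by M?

q3 --1--> q1
q1 --0--> q0
q0 --1--> q3
q3 --1--> q1
q1 --1--> q3
q3 --0--> q5
q5 --0--> q6
q6 --0--> q2
q2 --0--> q5
q5 --1--> q5
q5 --0--> q6
q6 --0--> q2
q2 --1--> q0
End in state q0, which is not an accepting state.

rejected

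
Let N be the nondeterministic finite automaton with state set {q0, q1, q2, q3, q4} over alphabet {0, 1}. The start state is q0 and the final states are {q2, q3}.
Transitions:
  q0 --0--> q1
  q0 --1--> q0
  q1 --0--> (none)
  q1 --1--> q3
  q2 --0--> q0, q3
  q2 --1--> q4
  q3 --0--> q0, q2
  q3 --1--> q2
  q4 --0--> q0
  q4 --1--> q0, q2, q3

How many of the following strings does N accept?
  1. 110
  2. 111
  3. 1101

110: rejected
111: rejected
1101: accepted

1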